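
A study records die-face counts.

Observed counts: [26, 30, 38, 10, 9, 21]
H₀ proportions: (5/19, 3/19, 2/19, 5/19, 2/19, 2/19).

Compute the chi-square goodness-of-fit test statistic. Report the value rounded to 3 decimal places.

n = 134; E_i = n·p_i = [35.26, 21.16, 14.11, 35.26, 14.11, 14.11]
χ² = (26−35.26)²/35.26 + (30−21.16)²/21.16 + (38−14.11)²/14.11 + (10−35.26)²/35.26 + (9−14.11)²/14.11 + (21−14.11)²/14.11 = 69.9239
df = 5

test statistic = 69.924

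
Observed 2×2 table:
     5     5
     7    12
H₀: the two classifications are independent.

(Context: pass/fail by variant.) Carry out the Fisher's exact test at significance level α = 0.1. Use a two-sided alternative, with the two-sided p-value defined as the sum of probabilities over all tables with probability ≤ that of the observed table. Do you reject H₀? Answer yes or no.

reject H₀: no

Margins: r₁=10, r₂=19, c₁=12, c₂=17, n=29
p_obs = C(10,5)·C(19,7)/C(29,12); sum pmf over tables with pmf ≤ p_obs
p-value (two-sided) = 0.69415
At α=0.1: p ≥ α → fail to reject H₀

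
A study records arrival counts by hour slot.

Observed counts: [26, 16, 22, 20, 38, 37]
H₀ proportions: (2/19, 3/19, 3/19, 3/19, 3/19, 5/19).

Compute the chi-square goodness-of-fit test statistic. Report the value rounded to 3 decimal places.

test statistic = 17.035

n = 159; E_i = n·p_i = [16.74, 25.11, 25.11, 25.11, 25.11, 41.84]
χ² = (26−16.74)²/16.74 + (16−25.11)²/25.11 + (22−25.11)²/25.11 + (20−25.11)²/25.11 + (38−25.11)²/25.11 + (37−41.84)²/41.84 = 17.0348
df = 5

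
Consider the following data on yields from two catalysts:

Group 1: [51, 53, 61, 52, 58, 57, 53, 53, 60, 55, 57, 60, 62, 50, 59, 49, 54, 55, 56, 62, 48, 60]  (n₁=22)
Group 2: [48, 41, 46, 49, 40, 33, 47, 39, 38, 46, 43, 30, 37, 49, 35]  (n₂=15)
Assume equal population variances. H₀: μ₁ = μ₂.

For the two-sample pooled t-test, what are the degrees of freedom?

df = n₁ + n₂ − 2 = 22 + 15 − 2 = 35

degrees of freedom = 35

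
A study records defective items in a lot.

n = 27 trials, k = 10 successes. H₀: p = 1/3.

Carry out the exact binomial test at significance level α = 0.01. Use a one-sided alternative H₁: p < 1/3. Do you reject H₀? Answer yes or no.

reject H₀: no

Exact binomial: n=27, k=10, p₀=1/3=0.3333
P(X≤10) from Σ C(n,i)·p₀^i·(1−p₀)^(n−i)
p-value (one-sided, H₁ less) = 0.73423
At α=0.01: p ≥ α → fail to reject H₀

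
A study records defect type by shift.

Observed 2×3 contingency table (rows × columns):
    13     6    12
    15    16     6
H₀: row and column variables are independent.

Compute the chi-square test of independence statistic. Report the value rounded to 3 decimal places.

Row totals [31, 37], col totals [28, 22, 18], n=68
χ² = (13−12.76)²/12.76 + (6−10.03)²/10.03 + (12−8.21)²/8.21 + (15−15.24)²/15.24 + (16−11.97)²/11.97 + (6−9.79)²/9.79 = 6.2072
df = 2

test statistic = 6.207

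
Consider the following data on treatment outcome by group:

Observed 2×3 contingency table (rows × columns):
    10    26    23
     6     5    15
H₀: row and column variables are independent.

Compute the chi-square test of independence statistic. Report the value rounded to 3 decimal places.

Row totals [59, 26], col totals [16, 31, 38], n=85
χ² = (10−11.11)²/11.11 + (26−21.52)²/21.52 + (23−26.38)²/26.38 + (6−4.89)²/4.89 + (5−9.48)²/9.48 + (15−11.62)²/11.62 = 4.8256
df = 2

test statistic = 4.826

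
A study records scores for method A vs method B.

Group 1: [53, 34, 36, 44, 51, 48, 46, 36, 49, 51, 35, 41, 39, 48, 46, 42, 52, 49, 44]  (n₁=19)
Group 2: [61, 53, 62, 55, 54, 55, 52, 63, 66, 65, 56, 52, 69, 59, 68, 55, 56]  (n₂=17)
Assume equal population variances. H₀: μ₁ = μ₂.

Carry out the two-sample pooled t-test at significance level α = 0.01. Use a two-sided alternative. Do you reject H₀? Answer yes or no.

reject H₀: yes

x̄₁=44.421, s₁=6.131, n₁=19
x̄₂=58.882, s₂=5.700, n₂=17
s_p² = [18·6.131² + 16·5.700²]/34 = 35.1881
SE = √(s_p²·(1/19+1/17)) = 1.9804
t = (44.421−58.882)/1.9804 = -7.3023
df = 34
p-value (two-sided) = 0.00000
At α=0.01: p < α → reject H₀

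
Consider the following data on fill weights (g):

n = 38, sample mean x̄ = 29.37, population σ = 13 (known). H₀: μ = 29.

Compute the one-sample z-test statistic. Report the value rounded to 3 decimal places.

test statistic = 0.175

SE = σ/√n = 13/√38 = 2.1089
z = (x̄−μ₀)/SE = (29.37−29)/2.1089 = 0.1754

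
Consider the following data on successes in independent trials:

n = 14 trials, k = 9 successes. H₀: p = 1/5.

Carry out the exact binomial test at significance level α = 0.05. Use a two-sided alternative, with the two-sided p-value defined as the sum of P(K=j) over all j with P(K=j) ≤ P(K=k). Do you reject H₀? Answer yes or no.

reject H₀: yes

Exact binomial: n=14, k=9, p₀=1/5=0.2000
P(X=j) = C(n,j)·p₀^j·(1−p₀)^(n−j); p = Σ P(X=j) over j with P(X=j) ≤ P(X=9)
p-value (two-sided) = 0.00038
At α=0.05: p < α → reject H₀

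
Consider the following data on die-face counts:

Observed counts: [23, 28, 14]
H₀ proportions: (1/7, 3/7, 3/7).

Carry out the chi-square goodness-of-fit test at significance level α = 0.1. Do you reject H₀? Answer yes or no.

n = 65; E_i = n·p_i = [9.29, 27.86, 27.86]
χ² = (23−9.29)²/9.29 + (28−27.86)²/27.86 + (14−27.86)²/27.86 = 27.1487
df = 2
p-value (upper-tail) = 0.00000
At α=0.1: p < α → reject H₀

reject H₀: yes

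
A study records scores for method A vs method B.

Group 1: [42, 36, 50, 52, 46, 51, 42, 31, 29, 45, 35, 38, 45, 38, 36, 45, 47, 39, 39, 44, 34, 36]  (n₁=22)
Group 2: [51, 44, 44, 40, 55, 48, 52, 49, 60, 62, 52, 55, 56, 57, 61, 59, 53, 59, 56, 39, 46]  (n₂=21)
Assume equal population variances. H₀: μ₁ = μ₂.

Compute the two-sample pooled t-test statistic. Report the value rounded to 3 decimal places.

x̄₁=40.909, s₁=6.369, n₁=22
x̄₂=52.286, s₂=6.783, n₂=21
s_p² = [21·6.369² + 20·6.783²]/41 = 43.2220
SE = √(s_p²·(1/22+1/21)) = 2.0057
t = (40.909−52.286)/2.0057 = -5.6721
df = 41

test statistic = -5.672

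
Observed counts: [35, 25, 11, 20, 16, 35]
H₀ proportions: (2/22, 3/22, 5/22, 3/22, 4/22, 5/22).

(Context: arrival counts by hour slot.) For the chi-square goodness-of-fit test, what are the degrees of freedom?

degrees of freedom = 5

df = k − 1 = 6 − 1 = 5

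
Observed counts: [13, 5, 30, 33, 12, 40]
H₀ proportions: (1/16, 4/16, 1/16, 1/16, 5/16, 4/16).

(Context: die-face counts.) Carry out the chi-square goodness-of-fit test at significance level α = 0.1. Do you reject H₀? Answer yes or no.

n = 133; E_i = n·p_i = [8.31, 33.25, 8.31, 8.31, 41.56, 33.25]
χ² = (13−8.31)²/8.31 + (5−33.25)²/33.25 + (30−8.31)²/8.31 + (33−8.31)²/8.31 + (12−41.56)²/41.56 + (40−33.25)²/33.25 = 178.9459
df = 5
p-value (upper-tail) = 0.00000
At α=0.1: p < α → reject H₀

reject H₀: yes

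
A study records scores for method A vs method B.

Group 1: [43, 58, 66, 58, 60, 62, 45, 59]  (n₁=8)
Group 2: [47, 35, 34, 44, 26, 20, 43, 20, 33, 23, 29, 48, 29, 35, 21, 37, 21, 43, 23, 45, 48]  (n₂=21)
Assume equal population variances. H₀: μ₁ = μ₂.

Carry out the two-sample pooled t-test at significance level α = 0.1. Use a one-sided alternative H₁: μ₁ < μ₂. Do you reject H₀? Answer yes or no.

reject H₀: no

x̄₁=56.375, s₁=8.088, n₁=8
x̄₂=33.524, s₂=10.093, n₂=21
s_p² = [7·8.088² + 20·10.093²]/27 = 92.4116
SE = √(s_p²·(1/8+1/21)) = 3.9940
t = (56.375−33.524)/3.9940 = 5.7214
df = 27
p-value (one-sided, H₁ less) = 1.00000
At α=0.1: p ≥ α → fail to reject H₀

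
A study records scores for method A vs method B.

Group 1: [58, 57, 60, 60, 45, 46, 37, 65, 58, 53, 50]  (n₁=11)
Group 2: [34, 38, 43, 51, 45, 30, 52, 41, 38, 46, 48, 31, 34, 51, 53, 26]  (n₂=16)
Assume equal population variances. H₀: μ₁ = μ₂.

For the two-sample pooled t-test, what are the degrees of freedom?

df = n₁ + n₂ − 2 = 11 + 16 − 2 = 25

degrees of freedom = 25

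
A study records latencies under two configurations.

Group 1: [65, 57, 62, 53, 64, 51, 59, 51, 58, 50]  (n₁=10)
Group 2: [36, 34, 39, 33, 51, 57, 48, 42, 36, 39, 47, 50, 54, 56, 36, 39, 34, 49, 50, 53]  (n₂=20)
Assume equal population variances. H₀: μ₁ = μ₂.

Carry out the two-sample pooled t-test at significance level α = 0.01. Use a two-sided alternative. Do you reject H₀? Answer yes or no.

reject H₀: yes

x̄₁=57.000, s₁=5.578, n₁=10
x̄₂=44.150, s₂=8.132, n₂=20
s_p² = [9·5.578² + 19·8.132²]/28 = 54.8768
SE = √(s_p²·(1/10+1/20)) = 2.8691
t = (57.000−44.150)/2.8691 = 4.4788
df = 28
p-value (two-sided) = 0.00012
At α=0.01: p < α → reject H₀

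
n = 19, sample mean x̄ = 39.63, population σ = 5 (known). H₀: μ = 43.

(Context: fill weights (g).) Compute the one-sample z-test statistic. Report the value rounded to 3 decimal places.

test statistic = -2.938

SE = σ/√n = 5/√19 = 1.1471
z = (x̄−μ₀)/SE = (39.63−43)/1.1471 = -2.9379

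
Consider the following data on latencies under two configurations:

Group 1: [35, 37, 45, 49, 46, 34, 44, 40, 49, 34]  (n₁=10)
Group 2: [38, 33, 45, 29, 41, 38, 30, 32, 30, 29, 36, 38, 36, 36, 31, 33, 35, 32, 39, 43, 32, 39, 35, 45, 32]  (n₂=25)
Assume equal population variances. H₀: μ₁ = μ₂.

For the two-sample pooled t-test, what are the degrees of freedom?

df = n₁ + n₂ − 2 = 10 + 25 − 2 = 33

degrees of freedom = 33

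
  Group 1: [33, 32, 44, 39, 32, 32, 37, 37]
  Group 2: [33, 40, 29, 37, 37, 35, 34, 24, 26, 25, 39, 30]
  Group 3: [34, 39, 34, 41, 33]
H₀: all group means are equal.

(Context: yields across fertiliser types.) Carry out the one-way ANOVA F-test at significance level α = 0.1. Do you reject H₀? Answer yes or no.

reject H₀: no

Group means [35.75, 32.42, 36.20], grand mean 34.240
SSB = Σnᵢ(x̄ᵢ−x̄)² = 77.343; SSW = ΣΣ(x−x̄ᵢ)² = 519.217
MSB = 77.343/2 = 38.6717; MSW = 519.217/22 = 23.6008
F = MSB/MSW = 1.6386
df = (2, 22)
p-value (upper-tail) = 0.21709
At α=0.1: p ≥ α → fail to reject H₀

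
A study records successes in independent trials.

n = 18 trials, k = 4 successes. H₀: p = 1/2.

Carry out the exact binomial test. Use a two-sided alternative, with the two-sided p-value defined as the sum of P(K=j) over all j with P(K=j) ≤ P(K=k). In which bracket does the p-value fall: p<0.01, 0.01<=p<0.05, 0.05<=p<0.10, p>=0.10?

p-value bracket: 0.01<=p<0.05

Exact binomial: n=18, k=4, p₀=1/2=0.5000
P(X=j) = C(n,j)·p₀^j·(1−p₀)^(n−j); p = Σ P(X=j) over j with P(X=j) ≤ P(X=4)
p-value (two-sided) = 0.03088
→ bracket: 0.01<=p<0.05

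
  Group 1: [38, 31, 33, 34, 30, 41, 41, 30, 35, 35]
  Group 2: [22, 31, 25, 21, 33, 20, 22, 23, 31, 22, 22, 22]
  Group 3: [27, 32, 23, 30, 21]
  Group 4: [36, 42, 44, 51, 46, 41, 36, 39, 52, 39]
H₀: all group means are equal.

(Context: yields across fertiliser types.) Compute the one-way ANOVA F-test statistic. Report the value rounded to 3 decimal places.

test statistic = 29.624

Group means [34.80, 24.50, 26.60, 42.60], grand mean 32.459
SSB = Σnᵢ(x̄ᵢ−x̄)² = 2014.989; SSW = ΣΣ(x−x̄ᵢ)² = 748.200
MSB = 2014.989/3 = 671.6631; MSW = 748.200/33 = 22.6727
F = MSB/MSW = 29.6243
df = (3, 33)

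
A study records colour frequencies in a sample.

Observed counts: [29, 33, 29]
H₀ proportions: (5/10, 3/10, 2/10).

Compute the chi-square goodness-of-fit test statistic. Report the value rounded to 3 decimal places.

test statistic = 13.582

n = 91; E_i = n·p_i = [45.50, 27.30, 18.20]
χ² = (29−45.50)²/45.50 + (33−27.30)²/27.30 + (29−18.20)²/18.20 = 13.5824
df = 2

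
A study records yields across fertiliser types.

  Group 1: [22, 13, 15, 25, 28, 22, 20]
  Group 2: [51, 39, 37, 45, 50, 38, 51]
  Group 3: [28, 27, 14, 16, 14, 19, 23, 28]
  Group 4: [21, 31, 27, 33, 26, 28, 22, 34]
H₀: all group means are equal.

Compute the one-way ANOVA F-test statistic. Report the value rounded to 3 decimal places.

Group means [20.71, 44.43, 21.12, 27.75], grand mean 28.233
SSB = Σnᵢ(x̄ᵢ−x̄)² = 2637.849; SSW = ΣΣ(x−x̄ᵢ)² = 835.518
MSB = 2637.849/3 = 879.2829; MSW = 835.518/26 = 32.1353
F = MSB/MSW = 27.3619
df = (3, 26)

test statistic = 27.362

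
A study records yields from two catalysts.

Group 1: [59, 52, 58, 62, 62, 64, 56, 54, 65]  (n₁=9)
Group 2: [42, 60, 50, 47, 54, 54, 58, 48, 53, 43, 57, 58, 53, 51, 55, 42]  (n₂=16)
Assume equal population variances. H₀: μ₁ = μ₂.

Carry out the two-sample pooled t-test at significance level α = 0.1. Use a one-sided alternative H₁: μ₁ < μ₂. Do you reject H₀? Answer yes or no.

reject H₀: no

x̄₁=59.111, s₁=4.512, n₁=9
x̄₂=51.562, s₂=5.796, n₂=16
s_p² = [8·4.512² + 15·5.796²]/23 = 28.9925
SE = √(s_p²·(1/9+1/16)) = 2.2435
t = (59.111−51.562)/2.2435 = 3.3646
df = 23
p-value (one-sided, H₁ less) = 0.99866
At α=0.1: p ≥ α → fail to reject H₀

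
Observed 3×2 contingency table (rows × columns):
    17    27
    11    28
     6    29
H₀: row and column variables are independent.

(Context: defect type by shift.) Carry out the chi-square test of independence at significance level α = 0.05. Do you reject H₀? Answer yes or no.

Row totals [44, 39, 35], col totals [34, 84], n=118
χ² = (17−12.68)²/12.68 + (27−31.32)²/31.32 + (11−11.24)²/11.24 + (28−27.76)²/27.76 + (6−10.08)²/10.08 + (29−24.92)²/24.92 = 4.4010
df = 2
p-value (upper-tail) = 0.11075
At α=0.05: p ≥ α → fail to reject H₀

reject H₀: no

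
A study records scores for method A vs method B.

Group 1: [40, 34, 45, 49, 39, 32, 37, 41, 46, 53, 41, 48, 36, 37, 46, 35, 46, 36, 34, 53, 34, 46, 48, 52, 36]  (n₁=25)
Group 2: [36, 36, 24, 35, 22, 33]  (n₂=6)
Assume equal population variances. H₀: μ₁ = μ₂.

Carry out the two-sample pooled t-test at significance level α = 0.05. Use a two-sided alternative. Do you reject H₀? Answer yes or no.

reject H₀: yes

x̄₁=41.760, s₁=6.610, n₁=25
x̄₂=31.000, s₂=6.325, n₂=6
s_p² = [24·6.610² + 5·6.325²]/29 = 43.0538
SE = √(s_p²·(1/25+1/6)) = 2.9829
t = (41.760−31.000)/2.9829 = 3.6072
df = 29
p-value (two-sided) = 0.00115
At α=0.05: p < α → reject H₀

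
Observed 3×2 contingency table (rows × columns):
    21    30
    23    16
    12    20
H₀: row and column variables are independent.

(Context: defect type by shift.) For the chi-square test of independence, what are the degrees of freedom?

df = (r−1)(c−1) = (3−1)·(2−1) = 2

degrees of freedom = 2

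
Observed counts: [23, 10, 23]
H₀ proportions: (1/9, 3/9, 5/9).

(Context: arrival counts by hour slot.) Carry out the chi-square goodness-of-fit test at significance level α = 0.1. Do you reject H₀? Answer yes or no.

n = 56; E_i = n·p_i = [6.22, 18.67, 31.11]
χ² = (23−6.22)²/6.22 + (10−18.67)²/18.67 + (23−31.11)²/31.11 = 51.3786
df = 2
p-value (upper-tail) = 0.00000
At α=0.1: p < α → reject H₀

reject H₀: yes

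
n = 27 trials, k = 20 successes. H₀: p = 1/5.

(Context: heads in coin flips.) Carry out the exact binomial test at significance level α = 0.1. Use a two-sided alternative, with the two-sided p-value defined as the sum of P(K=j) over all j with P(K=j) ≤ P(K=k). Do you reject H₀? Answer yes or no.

reject H₀: yes

Exact binomial: n=27, k=20, p₀=1/5=0.2000
P(X=j) = C(n,j)·p₀^j·(1−p₀)^(n−j); p = Σ P(X=j) over j with P(X=j) ≤ P(X=20)
p-value (two-sided) = 0.00000
At α=0.1: p < α → reject H₀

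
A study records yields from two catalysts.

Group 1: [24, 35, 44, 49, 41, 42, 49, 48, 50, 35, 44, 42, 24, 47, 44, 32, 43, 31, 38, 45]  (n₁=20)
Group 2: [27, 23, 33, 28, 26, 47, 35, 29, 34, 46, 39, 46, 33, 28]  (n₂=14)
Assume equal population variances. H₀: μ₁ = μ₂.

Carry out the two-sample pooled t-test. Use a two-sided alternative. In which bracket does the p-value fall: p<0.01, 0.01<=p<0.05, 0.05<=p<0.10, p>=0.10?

x̄₁=40.350, s₁=7.862, n₁=20
x̄₂=33.857, s₂=7.921, n₂=14
s_p² = [19·7.862² + 13·7.921²]/32 = 62.1958
SE = √(s_p²·(1/20+1/14)) = 2.7482
t = (40.350−33.857)/2.7482 = 2.3626
df = 32
p-value (two-sided) = 0.02439
→ bracket: 0.01<=p<0.05

p-value bracket: 0.01<=p<0.05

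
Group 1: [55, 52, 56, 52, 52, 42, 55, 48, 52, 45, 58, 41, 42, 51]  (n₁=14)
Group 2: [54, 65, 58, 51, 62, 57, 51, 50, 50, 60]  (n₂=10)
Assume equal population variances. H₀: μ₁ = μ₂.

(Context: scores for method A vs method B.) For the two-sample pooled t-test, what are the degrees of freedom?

df = n₁ + n₂ − 2 = 14 + 10 − 2 = 22

degrees of freedom = 22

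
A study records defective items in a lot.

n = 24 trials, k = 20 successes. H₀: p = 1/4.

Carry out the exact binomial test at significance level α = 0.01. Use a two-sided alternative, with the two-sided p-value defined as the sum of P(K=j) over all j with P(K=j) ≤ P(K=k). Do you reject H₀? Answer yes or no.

Exact binomial: n=24, k=20, p₀=1/4=0.2500
P(X=j) = C(n,j)·p₀^j·(1−p₀)^(n−j); p = Σ P(X=j) over j with P(X=j) ≤ P(X=20)
p-value (two-sided) = 0.00000
At α=0.01: p < α → reject H₀

reject H₀: yes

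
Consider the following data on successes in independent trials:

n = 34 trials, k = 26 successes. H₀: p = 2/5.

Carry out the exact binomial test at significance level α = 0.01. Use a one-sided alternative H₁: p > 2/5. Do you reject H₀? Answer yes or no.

reject H₀: yes

Exact binomial: n=34, k=26, p₀=2/5=0.4000
P(X≥26) from Σ C(n,i)·p₀^i·(1−p₀)^(n−i)
p-value (one-sided, H₁ greater) = 0.00002
At α=0.01: p < α → reject H₀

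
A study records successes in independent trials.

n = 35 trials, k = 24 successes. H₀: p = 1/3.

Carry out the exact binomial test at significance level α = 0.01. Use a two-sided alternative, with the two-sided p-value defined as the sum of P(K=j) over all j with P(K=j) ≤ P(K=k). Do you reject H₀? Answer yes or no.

Exact binomial: n=35, k=24, p₀=1/3=0.3333
P(X=j) = C(n,j)·p₀^j·(1−p₀)^(n−j); p = Σ P(X=j) over j with P(X=j) ≤ P(X=24)
p-value (two-sided) = 0.00003
At α=0.01: p < α → reject H₀

reject H₀: yes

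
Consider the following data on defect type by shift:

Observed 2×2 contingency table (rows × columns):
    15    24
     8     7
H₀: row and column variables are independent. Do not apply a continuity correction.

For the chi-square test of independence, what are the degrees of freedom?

df = (r−1)(c−1) = (2−1)·(2−1) = 1

degrees of freedom = 1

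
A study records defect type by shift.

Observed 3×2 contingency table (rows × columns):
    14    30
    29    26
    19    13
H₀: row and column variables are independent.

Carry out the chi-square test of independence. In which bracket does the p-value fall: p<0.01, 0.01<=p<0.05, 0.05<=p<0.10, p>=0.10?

p-value bracket: 0.01<=p<0.05

Row totals [44, 55, 32], col totals [62, 69], n=131
χ² = (14−20.82)²/20.82 + (30−23.18)²/23.18 + (29−26.03)²/26.03 + (26−28.97)²/28.97 + (19−15.15)²/15.15 + (13−16.85)²/16.85 = 6.7521
df = 2
p-value (upper-tail) = 0.03418
→ bracket: 0.01<=p<0.05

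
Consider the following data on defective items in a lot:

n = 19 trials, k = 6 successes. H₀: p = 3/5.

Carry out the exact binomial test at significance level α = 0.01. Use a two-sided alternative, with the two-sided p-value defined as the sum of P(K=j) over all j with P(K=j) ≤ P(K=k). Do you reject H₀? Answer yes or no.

Exact binomial: n=19, k=6, p₀=3/5=0.6000
P(X=j) = C(n,j)·p₀^j·(1−p₀)^(n−j); p = Σ P(X=j) over j with P(X=j) ≤ P(X=6)
p-value (two-sided) = 0.01703
At α=0.01: p ≥ α → fail to reject H₀

reject H₀: no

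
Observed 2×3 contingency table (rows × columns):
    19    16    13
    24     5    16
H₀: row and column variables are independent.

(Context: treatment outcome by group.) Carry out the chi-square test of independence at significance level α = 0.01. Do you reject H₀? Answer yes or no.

Row totals [48, 45], col totals [43, 21, 29], n=93
χ² = (19−22.19)²/22.19 + (16−10.84)²/10.84 + (13−14.97)²/14.97 + (24−20.81)²/20.81 + (5−10.16)²/10.16 + (16−14.03)²/14.03 = 6.5637
df = 2
p-value (upper-tail) = 0.03756
At α=0.01: p ≥ α → fail to reject H₀

reject H₀: no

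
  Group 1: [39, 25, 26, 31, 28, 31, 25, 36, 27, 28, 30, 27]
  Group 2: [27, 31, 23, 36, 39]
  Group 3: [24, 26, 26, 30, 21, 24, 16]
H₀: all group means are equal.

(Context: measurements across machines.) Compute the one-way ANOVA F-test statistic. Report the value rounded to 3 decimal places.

Group means [29.42, 31.20, 23.86], grand mean 28.167
SSB = Σnᵢ(x̄ᵢ−x̄)² = 194.760; SSW = ΣΣ(x−x̄ᵢ)² = 492.574
MSB = 194.760/2 = 97.3798; MSW = 492.574/21 = 23.4559
F = MSB/MSW = 4.1516
df = (2, 21)

test statistic = 4.152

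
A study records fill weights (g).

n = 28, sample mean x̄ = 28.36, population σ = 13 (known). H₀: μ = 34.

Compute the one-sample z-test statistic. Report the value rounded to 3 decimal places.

SE = σ/√n = 13/√28 = 2.4568
z = (x̄−μ₀)/SE = (28.36−34)/2.4568 = -2.2957

test statistic = -2.296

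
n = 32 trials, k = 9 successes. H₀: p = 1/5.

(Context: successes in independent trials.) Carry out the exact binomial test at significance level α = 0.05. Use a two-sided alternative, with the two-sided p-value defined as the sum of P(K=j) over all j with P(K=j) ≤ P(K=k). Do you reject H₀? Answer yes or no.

reject H₀: no

Exact binomial: n=32, k=9, p₀=1/5=0.2000
P(X=j) = C(n,j)·p₀^j·(1−p₀)^(n−j); p = Σ P(X=j) over j with P(X=j) ≤ P(X=9)
p-value (two-sided) = 0.26770
At α=0.05: p ≥ α → fail to reject H₀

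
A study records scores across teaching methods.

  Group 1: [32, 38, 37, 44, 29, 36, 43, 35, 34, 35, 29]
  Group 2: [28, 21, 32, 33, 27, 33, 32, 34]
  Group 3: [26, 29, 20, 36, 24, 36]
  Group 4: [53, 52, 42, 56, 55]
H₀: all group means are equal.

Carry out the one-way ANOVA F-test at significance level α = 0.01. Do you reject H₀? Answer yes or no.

Group means [35.64, 30.00, 28.50, 51.60], grand mean 35.367
SSB = Σnᵢ(x̄ᵢ−x̄)² = 1831.721; SSW = ΣΣ(x−x̄ᵢ)² = 709.245
MSB = 1831.721/3 = 610.5737; MSW = 709.245/26 = 27.2787
F = MSB/MSW = 22.3828
df = (3, 26)
p-value (upper-tail) = 0.00000
At α=0.01: p < α → reject H₀

reject H₀: yes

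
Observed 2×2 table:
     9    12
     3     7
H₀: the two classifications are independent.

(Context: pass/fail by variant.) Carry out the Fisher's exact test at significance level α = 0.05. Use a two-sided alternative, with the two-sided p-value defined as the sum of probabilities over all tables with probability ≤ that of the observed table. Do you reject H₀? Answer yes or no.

reject H₀: no

Margins: r₁=21, r₂=10, c₁=12, c₂=19, n=31
p_obs = C(21,9)·C(10,3)/C(31,12); sum pmf over tables with pmf ≤ p_obs
p-value (two-sided) = 0.69719
At α=0.05: p ≥ α → fail to reject H₀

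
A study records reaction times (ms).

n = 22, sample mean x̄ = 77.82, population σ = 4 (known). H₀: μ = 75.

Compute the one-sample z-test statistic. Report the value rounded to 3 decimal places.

SE = σ/√n = 4/√22 = 0.8528
z = (x̄−μ₀)/SE = (77.82−75)/0.8528 = 3.3067

test statistic = 3.307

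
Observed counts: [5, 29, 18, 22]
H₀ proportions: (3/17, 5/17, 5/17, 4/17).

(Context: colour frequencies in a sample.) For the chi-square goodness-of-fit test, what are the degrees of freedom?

degrees of freedom = 3

df = k − 1 = 4 − 1 = 3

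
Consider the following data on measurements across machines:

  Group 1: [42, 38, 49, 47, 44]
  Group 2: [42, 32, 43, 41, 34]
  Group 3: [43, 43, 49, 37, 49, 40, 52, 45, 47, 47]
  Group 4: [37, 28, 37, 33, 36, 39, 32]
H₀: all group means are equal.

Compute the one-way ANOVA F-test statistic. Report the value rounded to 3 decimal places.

test statistic = 9.348

Group means [44.00, 38.40, 45.20, 34.57], grand mean 40.963
SSB = Σnᵢ(x̄ᵢ−x̄)² = 544.449; SSW = ΣΣ(x−x̄ᵢ)² = 446.514
MSB = 544.449/3 = 181.4829; MSW = 446.514/23 = 19.4137
F = MSB/MSW = 9.3482
df = (3, 23)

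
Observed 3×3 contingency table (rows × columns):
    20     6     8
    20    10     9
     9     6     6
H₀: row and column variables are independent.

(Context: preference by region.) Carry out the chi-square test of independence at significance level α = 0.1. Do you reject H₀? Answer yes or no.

Row totals [34, 39, 21], col totals [49, 22, 23], n=94
χ² = (20−17.72)²/17.72 + (6−7.96)²/7.96 + (8−8.32)²/8.32 + (20−20.33)²/20.33 + (10−9.13)²/9.13 + (9−9.54)²/9.54 + (9−10.95)²/10.95 + (6−4.91)²/4.91 + (6−5.14)²/5.14 = 1.6361
df = 4
p-value (upper-tail) = 0.80230
At α=0.1: p ≥ α → fail to reject H₀

reject H₀: no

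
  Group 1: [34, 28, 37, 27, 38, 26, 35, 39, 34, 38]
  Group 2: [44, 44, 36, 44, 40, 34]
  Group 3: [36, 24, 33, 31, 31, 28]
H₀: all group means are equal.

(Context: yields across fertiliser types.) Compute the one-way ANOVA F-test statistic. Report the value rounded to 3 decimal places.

test statistic = 7.331

Group means [33.60, 40.33, 30.50], grand mean 34.591
SSB = Σnᵢ(x̄ᵢ−x̄)² = 308.085; SSW = ΣΣ(x−x̄ᵢ)² = 399.233
MSB = 308.085/2 = 154.0424; MSW = 399.233/19 = 21.0123
F = MSB/MSW = 7.3311
df = (2, 19)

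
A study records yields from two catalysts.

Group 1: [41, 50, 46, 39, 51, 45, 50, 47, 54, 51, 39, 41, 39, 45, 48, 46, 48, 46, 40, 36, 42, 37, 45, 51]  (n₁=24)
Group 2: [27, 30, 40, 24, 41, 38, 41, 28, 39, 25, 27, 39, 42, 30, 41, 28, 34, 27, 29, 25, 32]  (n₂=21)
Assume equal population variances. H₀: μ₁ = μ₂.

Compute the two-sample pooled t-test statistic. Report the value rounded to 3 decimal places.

test statistic = 7.125

x̄₁=44.875, s₁=5.033, n₁=24
x̄₂=32.714, s₂=6.404, n₂=21
s_p² = [23·5.033² + 20·6.404²]/43 = 32.6258
SE = √(s_p²·(1/24+1/21)) = 1.7068
t = (44.875−32.714)/1.7068 = 7.1250
df = 43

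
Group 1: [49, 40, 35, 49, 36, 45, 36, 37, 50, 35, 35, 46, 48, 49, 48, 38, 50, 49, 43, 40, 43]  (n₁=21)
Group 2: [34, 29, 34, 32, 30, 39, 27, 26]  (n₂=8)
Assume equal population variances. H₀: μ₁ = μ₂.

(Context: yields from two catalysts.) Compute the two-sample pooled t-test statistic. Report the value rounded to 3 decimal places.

test statistic = 5.093

x̄₁=42.905, s₁=5.804, n₁=21
x̄₂=31.375, s₂=4.274, n₂=8
s_p² = [20·5.804² + 7·4.274²]/27 = 29.6920
SE = √(s_p²·(1/21+1/8)) = 2.2639
t = (42.905−31.375)/2.2639 = 5.0928
df = 27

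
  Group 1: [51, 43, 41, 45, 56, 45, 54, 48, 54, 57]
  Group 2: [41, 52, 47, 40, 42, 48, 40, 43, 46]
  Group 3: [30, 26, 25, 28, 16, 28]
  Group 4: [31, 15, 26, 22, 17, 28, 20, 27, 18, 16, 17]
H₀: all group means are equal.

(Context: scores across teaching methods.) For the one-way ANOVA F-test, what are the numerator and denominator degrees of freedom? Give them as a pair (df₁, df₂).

degrees of freedom = [3, 32]

k = 4 groups, N = 36 total
df = (k−1, N−k) = (4−1, 36−4) = (3, 32)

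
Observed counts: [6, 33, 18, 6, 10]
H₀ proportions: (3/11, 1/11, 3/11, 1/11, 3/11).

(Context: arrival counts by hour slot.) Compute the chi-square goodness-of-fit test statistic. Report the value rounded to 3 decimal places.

test statistic = 119.626

n = 73; E_i = n·p_i = [19.91, 6.64, 19.91, 6.64, 19.91]
χ² = (6−19.91)²/19.91 + (33−6.64)²/6.64 + (18−19.91)²/19.91 + (6−6.64)²/6.64 + (10−19.91)²/19.91 = 119.6256
df = 4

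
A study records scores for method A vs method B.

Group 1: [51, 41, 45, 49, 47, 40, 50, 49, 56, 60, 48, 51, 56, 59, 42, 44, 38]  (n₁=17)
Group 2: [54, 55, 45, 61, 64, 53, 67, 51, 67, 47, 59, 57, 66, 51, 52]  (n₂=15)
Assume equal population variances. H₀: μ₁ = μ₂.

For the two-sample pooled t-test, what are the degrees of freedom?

degrees of freedom = 30

df = n₁ + n₂ − 2 = 17 + 15 − 2 = 30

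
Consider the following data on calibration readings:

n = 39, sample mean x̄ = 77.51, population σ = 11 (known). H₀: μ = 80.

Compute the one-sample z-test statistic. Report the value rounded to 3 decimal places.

SE = σ/√n = 11/√39 = 1.7614
z = (x̄−μ₀)/SE = (77.51−80)/1.7614 = -1.4136

test statistic = -1.414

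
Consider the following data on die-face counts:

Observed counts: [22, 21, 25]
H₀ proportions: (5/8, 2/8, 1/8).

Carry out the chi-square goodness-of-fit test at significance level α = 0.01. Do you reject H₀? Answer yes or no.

n = 68; E_i = n·p_i = [42.50, 17.00, 8.50]
χ² = (22−42.50)²/42.50 + (21−17.00)²/17.00 + (25−8.50)²/8.50 = 42.8588
df = 2
p-value (upper-tail) = 0.00000
At α=0.01: p < α → reject H₀

reject H₀: yes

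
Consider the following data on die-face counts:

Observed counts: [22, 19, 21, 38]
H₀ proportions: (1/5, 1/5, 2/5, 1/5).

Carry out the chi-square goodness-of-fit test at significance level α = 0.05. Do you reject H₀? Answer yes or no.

n = 100; E_i = n·p_i = [20.00, 20.00, 40.00, 20.00]
χ² = (22−20.00)²/20.00 + (19−20.00)²/20.00 + (21−40.00)²/40.00 + (38−20.00)²/20.00 = 25.4750
df = 3
p-value (upper-tail) = 0.00001
At α=0.05: p < α → reject H₀

reject H₀: yes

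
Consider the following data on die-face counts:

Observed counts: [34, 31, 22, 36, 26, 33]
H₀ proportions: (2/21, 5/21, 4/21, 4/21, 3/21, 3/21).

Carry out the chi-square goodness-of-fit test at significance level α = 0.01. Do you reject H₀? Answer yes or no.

reject H₀: yes

n = 182; E_i = n·p_i = [17.33, 43.33, 34.67, 34.67, 26.00, 26.00]
χ² = (34−17.33)²/17.33 + (31−43.33)²/43.33 + (22−34.67)²/34.67 + (36−34.67)²/34.67 + (26−26.00)²/26.00 + (33−26.00)²/26.00 = 26.1000
df = 5
p-value (upper-tail) = 0.00009
At α=0.01: p < α → reject H₀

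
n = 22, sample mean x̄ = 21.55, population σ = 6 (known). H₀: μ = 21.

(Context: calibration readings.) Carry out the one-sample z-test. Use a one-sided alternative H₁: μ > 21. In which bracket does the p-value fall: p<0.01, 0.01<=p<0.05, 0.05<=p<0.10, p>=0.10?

p-value bracket: p>=0.10

SE = σ/√n = 6/√22 = 1.2792
z = (x̄−μ₀)/SE = (21.55−21)/1.2792 = 0.4300
p-value (one-sided, H₁ greater) = 0.33361
→ bracket: p>=0.10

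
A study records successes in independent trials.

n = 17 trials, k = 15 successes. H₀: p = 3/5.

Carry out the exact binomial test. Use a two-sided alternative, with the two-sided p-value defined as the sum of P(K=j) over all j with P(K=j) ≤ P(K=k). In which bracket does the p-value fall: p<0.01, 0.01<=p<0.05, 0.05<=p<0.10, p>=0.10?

Exact binomial: n=17, k=15, p₀=3/5=0.6000
P(X=j) = C(n,j)·p₀^j·(1−p₀)^(n−j); p = Σ P(X=j) over j with P(X=j) ≤ P(X=15)
p-value (two-sided) = 0.02291
→ bracket: 0.01<=p<0.05

p-value bracket: 0.01<=p<0.05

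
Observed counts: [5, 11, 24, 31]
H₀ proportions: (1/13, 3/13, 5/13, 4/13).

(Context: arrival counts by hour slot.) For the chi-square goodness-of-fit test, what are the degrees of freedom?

degrees of freedom = 3

df = k − 1 = 4 − 1 = 3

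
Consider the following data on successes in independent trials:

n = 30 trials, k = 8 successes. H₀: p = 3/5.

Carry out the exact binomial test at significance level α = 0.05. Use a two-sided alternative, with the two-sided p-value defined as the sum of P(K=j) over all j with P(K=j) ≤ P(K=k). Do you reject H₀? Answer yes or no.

Exact binomial: n=30, k=8, p₀=3/5=0.6000
P(X=j) = C(n,j)·p₀^j·(1−p₀)^(n−j); p = Σ P(X=j) over j with P(X=j) ≤ P(X=8)
p-value (two-sided) = 0.00027
At α=0.05: p < α → reject H₀

reject H₀: yes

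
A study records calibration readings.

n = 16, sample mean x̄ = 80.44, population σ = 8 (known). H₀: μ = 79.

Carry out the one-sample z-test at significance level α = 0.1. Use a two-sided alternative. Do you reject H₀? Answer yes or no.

reject H₀: no

SE = σ/√n = 8/√16 = 2.0000
z = (x̄−μ₀)/SE = (80.44−79)/2.0000 = 0.7200
p-value (two-sided) = 0.47152
At α=0.1: p ≥ α → fail to reject H₀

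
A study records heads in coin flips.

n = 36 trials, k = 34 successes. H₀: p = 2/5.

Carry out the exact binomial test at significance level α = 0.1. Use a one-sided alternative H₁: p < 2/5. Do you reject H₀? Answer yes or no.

reject H₀: no

Exact binomial: n=36, k=34, p₀=2/5=0.4000
P(X≤34) from Σ C(n,i)·p₀^i·(1−p₀)^(n−i)
p-value (one-sided, H₁ less) = 1.00000
At α=0.1: p ≥ α → fail to reject H₀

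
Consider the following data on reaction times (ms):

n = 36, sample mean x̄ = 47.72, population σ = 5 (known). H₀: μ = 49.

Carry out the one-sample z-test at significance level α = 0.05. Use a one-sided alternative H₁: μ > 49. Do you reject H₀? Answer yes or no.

reject H₀: no

SE = σ/√n = 5/√36 = 0.8333
z = (x̄−μ₀)/SE = (47.72−49)/0.8333 = -1.5360
p-value (one-sided, H₁ greater) = 0.93773
At α=0.05: p ≥ α → fail to reject H₀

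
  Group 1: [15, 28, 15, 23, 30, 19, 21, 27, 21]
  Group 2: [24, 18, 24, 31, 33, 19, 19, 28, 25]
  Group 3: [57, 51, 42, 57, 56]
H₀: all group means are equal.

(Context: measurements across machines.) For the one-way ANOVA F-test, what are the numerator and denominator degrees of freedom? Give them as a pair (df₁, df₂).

degrees of freedom = [2, 20]

k = 3 groups, N = 23 total
df = (k−1, N−k) = (3−1, 23−3) = (2, 20)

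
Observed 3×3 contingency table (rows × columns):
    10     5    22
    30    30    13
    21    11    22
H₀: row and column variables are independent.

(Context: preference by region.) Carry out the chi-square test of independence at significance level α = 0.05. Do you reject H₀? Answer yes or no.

reject H₀: yes

Row totals [37, 73, 54], col totals [61, 46, 57], n=164
χ² = (10−13.76)²/13.76 + (5−10.38)²/10.38 + (22−12.86)²/12.86 + (30−27.15)²/27.15 + (30−20.48)²/20.48 + (13−25.37)²/25.37 + (21−20.09)²/20.09 + (11−15.15)²/15.15 + (22−18.77)²/18.77 = 22.8070
df = 4
p-value (upper-tail) = 0.00014
At α=0.05: p < α → reject H₀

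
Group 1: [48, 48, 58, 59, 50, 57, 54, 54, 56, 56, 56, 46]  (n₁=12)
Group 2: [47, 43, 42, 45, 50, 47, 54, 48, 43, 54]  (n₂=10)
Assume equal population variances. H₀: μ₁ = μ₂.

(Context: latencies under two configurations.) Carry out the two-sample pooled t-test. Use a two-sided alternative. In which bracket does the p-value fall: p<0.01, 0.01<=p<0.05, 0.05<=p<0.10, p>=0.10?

x̄₁=53.500, s₁=4.380, n₁=12
x̄₂=47.300, s₂=4.322, n₂=10
s_p² = [11·4.380² + 9·4.322²]/20 = 18.9550
SE = √(s_p²·(1/12+1/10)) = 1.8642
t = (53.500−47.300)/1.8642 = 3.3259
df = 20
p-value (two-sided) = 0.00337
→ bracket: p<0.01

p-value bracket: p<0.01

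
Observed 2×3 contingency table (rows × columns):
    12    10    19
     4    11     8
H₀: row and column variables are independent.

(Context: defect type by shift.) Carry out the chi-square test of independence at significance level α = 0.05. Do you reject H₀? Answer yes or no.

reject H₀: no

Row totals [41, 23], col totals [16, 21, 27], n=64
χ² = (12−10.25)²/10.25 + (10−13.45)²/13.45 + (19−17.30)²/17.30 + (4−5.75)²/5.75 + (11−7.55)²/7.55 + (8−9.70)²/9.70 = 3.7644
df = 2
p-value (upper-tail) = 0.15226
At α=0.05: p ≥ α → fail to reject H₀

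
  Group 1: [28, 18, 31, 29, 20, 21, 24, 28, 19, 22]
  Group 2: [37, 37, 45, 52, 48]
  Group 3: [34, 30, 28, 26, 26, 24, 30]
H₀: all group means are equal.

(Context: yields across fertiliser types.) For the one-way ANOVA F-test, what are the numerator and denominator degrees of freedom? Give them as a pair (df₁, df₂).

degrees of freedom = [2, 19]

k = 3 groups, N = 22 total
df = (k−1, N−k) = (3−1, 22−3) = (2, 19)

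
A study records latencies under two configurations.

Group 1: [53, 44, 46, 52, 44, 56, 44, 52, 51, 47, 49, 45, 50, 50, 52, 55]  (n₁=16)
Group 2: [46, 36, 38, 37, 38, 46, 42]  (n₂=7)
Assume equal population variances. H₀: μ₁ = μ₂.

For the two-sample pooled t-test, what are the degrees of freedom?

df = n₁ + n₂ − 2 = 16 + 7 − 2 = 21

degrees of freedom = 21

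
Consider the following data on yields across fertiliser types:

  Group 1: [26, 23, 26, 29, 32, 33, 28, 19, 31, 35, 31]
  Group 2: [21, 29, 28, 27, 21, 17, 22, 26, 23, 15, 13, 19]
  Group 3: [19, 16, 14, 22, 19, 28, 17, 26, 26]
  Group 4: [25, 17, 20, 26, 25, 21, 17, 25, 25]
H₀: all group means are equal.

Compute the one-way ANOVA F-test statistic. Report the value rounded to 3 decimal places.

test statistic = 5.825

Group means [28.45, 21.75, 20.78, 22.33], grand mean 23.463
SSB = Σnᵢ(x̄ᵢ−x̄)² = 385.662; SSW = ΣΣ(x−x̄ᵢ)² = 816.533
MSB = 385.662/3 = 128.5541; MSW = 816.533/37 = 22.0685
F = MSB/MSW = 5.8252
df = (3, 37)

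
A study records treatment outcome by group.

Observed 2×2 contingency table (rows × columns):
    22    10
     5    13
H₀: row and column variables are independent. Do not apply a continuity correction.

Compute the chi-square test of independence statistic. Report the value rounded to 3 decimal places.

test statistic = 7.785

Row totals [32, 18], col totals [27, 23], n=50
χ² = (22−17.28)²/17.28 + (10−14.72)²/14.72 + (5−9.72)²/9.72 + (13−8.28)²/8.28 = 7.7854
df = 1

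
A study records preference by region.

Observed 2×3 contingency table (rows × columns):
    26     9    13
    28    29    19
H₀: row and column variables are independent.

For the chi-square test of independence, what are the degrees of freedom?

degrees of freedom = 2

df = (r−1)(c−1) = (2−1)·(3−1) = 2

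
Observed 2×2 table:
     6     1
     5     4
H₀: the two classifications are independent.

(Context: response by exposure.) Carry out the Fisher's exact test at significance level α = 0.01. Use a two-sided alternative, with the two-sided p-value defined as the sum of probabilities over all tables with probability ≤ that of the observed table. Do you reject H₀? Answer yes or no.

reject H₀: no

Margins: r₁=7, r₂=9, c₁=11, c₂=5, n=16
p_obs = C(7,6)·C(9,5)/C(16,11); sum pmf over tables with pmf ≤ p_obs
p-value (two-sided) = 0.30769
At α=0.01: p ≥ α → fail to reject H₀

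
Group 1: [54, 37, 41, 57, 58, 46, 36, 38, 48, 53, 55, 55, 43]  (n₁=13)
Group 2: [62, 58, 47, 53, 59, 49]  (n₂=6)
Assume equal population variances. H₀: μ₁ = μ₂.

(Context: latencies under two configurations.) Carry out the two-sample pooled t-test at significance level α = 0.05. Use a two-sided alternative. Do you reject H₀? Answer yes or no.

reject H₀: no

x̄₁=47.769, s₁=8.074, n₁=13
x̄₂=54.667, s₂=5.955, n₂=6
s_p² = [12·8.074² + 5·5.955²]/17 = 56.4495
SE = √(s_p²·(1/13+1/6)) = 3.7082
t = (47.769−54.667)/3.7082 = -1.8601
df = 17
p-value (two-sided) = 0.08027
At α=0.05: p ≥ α → fail to reject H₀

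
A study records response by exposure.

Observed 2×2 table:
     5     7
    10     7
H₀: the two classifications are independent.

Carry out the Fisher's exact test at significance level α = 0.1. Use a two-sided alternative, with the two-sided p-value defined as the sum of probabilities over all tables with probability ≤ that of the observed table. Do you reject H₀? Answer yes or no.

reject H₀: no

Margins: r₁=12, r₂=17, c₁=15, c₂=14, n=29
p_obs = C(12,5)·C(17,10)/C(29,15); sum pmf over tables with pmf ≤ p_obs
p-value (two-sided) = 0.46214
At α=0.1: p ≥ α → fail to reject H₀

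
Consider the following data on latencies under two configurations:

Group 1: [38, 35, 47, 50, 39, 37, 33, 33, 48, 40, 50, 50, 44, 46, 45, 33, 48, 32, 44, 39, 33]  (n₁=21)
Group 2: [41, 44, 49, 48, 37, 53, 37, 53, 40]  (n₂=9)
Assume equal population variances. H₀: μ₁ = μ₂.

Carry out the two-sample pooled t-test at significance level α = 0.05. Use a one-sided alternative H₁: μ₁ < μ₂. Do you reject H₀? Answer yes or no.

reject H₀: no

x̄₁=41.143, s₁=6.491, n₁=21
x̄₂=44.667, s₂=6.344, n₂=9
s_p² = [20·6.491² + 8·6.344²]/28 = 41.5918
SE = √(s_p²·(1/21+1/9)) = 2.5694
t = (41.143−44.667)/2.5694 = -1.3714
df = 28
p-value (one-sided, H₁ less) = 0.09056
At α=0.05: p ≥ α → fail to reject H₀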